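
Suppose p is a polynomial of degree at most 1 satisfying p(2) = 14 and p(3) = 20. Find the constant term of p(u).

2

Write p(u) = au + b. Substituting each data point gives a linear system:
  2a + b = 14
  3a + b = 20
Solving the system yields a = 6, b = 2.
So p(u) = 6u + 2.
The constant term is 2.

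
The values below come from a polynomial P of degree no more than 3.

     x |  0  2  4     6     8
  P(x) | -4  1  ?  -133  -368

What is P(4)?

On equispaced nodes a degree-3 polynomial has vanishing fourth forward difference, so
  P(0) - 4·P(2) + 6·P(4) - 4·P(6) + P(8) = 0.
Substituting the known values and solving for P(4):
  6·P(4) = -156
  P(4) = -26.

-26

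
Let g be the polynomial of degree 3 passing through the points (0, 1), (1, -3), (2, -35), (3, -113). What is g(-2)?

-3

Using the Lagrange interpolation formula with nodes 0, 1, 2, 3:
  L_0(s) = (s - 1)(s - 2)(s - 3) / -6
  L_1(s) = s(s - 2)(s - 3) / 2
  L_2(s) = s(s - 1)(s - 3) / -2
  L_3(s) = s(s - 1)(s - 2) / 6
Then g(s) = 1·L_0(s) - 3·L_1(s) - 35·L_2(s) - 113·L_3(s).
Expanding and collecting terms gives g(s) = -3s³ - 5s² + 4s + 1.
Evaluating at s = -2: g(-2) = -3.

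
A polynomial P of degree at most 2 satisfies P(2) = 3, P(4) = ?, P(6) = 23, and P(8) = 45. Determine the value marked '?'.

The 3 known points determine the degree-2 polynomial uniquely.
Write P(x) = ax^2 + bx + c. Substituting each data point gives a linear system:
  4a + 2b + c = 3
  36a + 6b + c = 23
  64a + 8b + c = 45
Solving the system yields a = 1, b = -3, c = 5.
So P(x) = x^2 - 3x + 5.
Then P(4) = 9.

9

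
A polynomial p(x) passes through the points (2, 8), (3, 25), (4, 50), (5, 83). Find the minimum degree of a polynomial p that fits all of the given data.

2

Forward differences of the values at x = 2, 3, 4, 5:
  p  : 8  25  50  83
  Δ  : 17  25  33
  Δ^2: 8  8
  Δ^3: 0
The second differences are constant (8) and nonzero, while all higher differences vanish, so the minimal degree is 2.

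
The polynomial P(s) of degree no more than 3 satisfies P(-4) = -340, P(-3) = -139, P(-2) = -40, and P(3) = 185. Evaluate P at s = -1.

-7

Write P(s) = as^3 + bs^2 + cs + d. Substituting each data point gives a linear system:
  -64a + 16b - 4c + d = -340
  -27a + 9b - 3c + d = -139
  -8a + 4b - 2c + d = -40
  27a + 9b + 3c + d = 185
Solving the system yields a = 6, b = 3, c = 0, d = -4.
So P(s) = 6s³ + 3s² - 4.
Then P(-1) = -7.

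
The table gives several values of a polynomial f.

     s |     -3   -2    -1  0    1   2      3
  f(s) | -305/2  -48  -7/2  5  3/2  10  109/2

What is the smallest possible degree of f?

Forward differences of the values at s = -3, -2, -1, 0, 1, 2, 3:
  f  : -305/2  -48  -7/2  5  3/2  10  109/2
  Δ  : 209/2  89/2  17/2  -7/2  17/2  89/2
  Δ^2: -60  -36  -12  12  36
  Δ^3: 24  24  24  24
  Δ^4: 0  0  0
  Δ^5: 0  0
  Δ^6: 0
The third differences are constant (24) and nonzero, while all higher differences vanish, so the minimal degree is 3.

3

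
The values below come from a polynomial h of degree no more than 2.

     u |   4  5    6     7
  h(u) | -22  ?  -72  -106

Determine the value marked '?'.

On equispaced nodes a degree-2 polynomial has vanishing third forward difference, so
  - h(4) + 3·h(5) - 3·h(6) + h(7) = 0.
Substituting the known values and solving for h(5):
  3·h(5) = -132
  h(5) = -44.

-44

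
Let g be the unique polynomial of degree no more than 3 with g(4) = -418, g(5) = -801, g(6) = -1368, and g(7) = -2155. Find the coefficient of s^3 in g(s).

Write g(s) = as^3 + bs^2 + cs + d. Substituting each data point gives a linear system:
  64a + 16b + 4c + d = -418
  125a + 25b + 5c + d = -801
  216a + 36b + 6c + d = -1368
  343a + 49b + 7c + d = -2155
Solving the system yields a = -6, b = -2, c = 1, d = -6.
So g(s) = -6s^3 - 2s^2 + s - 6.
The leading coefficient is -6.

-6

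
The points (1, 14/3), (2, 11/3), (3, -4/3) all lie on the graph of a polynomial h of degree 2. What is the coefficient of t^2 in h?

-2

Write h(t) = at^2 + bt + c. Substituting each data point gives a linear system:
  a + b + c = 14/3
  4a + 2b + c = 11/3
  9a + 3b + c = -4/3
Solving the system yields a = -2, b = 5, c = 5/3.
So h(t) = -2t^2 + 5t + 5/3.
The leading coefficient is -2.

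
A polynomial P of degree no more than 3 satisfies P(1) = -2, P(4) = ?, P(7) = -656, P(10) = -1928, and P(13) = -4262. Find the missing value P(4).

-122

On equispaced nodes a degree-3 polynomial has vanishing fourth forward difference, so
  P(1) - 4·P(4) + 6·P(7) - 4·P(10) + P(13) = 0.
Substituting the known values and solving for P(4):
  -4·P(4) = 488
  P(4) = -122.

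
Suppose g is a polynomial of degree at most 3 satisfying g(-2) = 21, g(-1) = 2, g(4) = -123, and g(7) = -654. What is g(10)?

-1923

Using the Lagrange interpolation formula with nodes -2, -1, 4, 7:
  L_0(n) = (n + 1)(n - 4)(n - 7) / -54
  L_1(n) = (n + 2)(n - 4)(n - 7) / 40
  L_2(n) = (n + 2)(n + 1)(n - 7) / -90
  L_3(n) = (n + 2)(n + 1)(n - 4) / 216
Then g(n) = 21·L_0(n) + 2·L_1(n) - 123·L_2(n) - 654·L_3(n).
Expanding and collecting terms gives g(n) = -2n³ + n² - 2n - 3.
Evaluating at n = 10: g(10) = -1923.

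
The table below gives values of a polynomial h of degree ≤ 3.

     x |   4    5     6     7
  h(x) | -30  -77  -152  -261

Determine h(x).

Write h(x) = ax^3 + bx^2 + cx + d. Substituting each data point gives a linear system:
  64a + 16b + 4c + d = -30
  125a + 25b + 5c + d = -77
  216a + 36b + 6c + d = -152
  343a + 49b + 7c + d = -261
Solving the system yields a = -1, b = 1, c = 5, d = -2.
So h(x) = -x^3 + x^2 + 5x - 2.
Check: h(6) = -152. ✓

h(x) = -x^3 + x^2 + 5x - 2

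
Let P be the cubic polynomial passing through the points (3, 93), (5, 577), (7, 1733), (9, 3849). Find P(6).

Write P(u) = au^3 + bu^2 + cu + d. Substituting each data point gives a linear system:
  27a + 9b + 3c + d = 93
  125a + 25b + 5c + d = 577
  343a + 49b + 7c + d = 1733
  729a + 81b + 9c + d = 3849
Solving the system yields a = 6, b = -6, c = -4, d = -3.
So P(u) = 6u³ - 6u² - 4u - 3.
Then P(6) = 1053.

1053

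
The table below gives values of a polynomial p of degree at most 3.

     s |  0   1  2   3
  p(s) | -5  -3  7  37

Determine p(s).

p(s) = 2s^3 - 2s^2 + 2s - 5

Write p(s) = as^3 + bs^2 + cs + d. Substituting each data point gives a linear system:
  d = -5
  a + b + c + d = -3
  8a + 4b + 2c + d = 7
  27a + 9b + 3c + d = 37
Solving the system yields a = 2, b = -2, c = 2, d = -5.
So p(s) = 2s^3 - 2s^2 + 2s - 5.
Check: p(0) = -5. ✓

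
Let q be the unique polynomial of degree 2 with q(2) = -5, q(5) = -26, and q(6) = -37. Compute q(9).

-82

Write q(u) = au^2 + bu + c. Substituting each data point gives a linear system:
  4a + 2b + c = -5
  25a + 5b + c = -26
  36a + 6b + c = -37
Solving the system yields a = -1, b = 0, c = -1.
So q(u) = -u^2 - 1.
Then q(9) = -82.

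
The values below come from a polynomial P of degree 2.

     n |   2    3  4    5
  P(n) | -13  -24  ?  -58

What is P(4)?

-39

The 3 known points determine the degree-2 polynomial uniquely.
Write P(n) = an^2 + bn + c. Substituting each data point gives a linear system:
  4a + 2b + c = -13
  9a + 3b + c = -24
  25a + 5b + c = -58
Solving the system yields a = -2, b = -1, c = -3.
So P(n) = -2n² - n - 3.
Then P(4) = -39.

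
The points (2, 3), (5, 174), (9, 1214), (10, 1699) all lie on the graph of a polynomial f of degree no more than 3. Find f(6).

323

Using the Lagrange interpolation formula with nodes 2, 5, 9, 10:
  L_0(s) = (s - 5)(s - 9)(s - 10) / -168
  L_1(s) = (s - 2)(s - 9)(s - 10) / 60
  L_2(s) = (s - 2)(s - 5)(s - 10) / -28
  L_3(s) = (s - 2)(s - 5)(s - 9) / 40
Then f(s) = 3·L_0(s) + 174·L_1(s) + 1214·L_2(s) + 1699·L_3(s).
Expanding and collecting terms gives f(s) = 2s^3 - 3s^2 - 1.
Evaluating at s = 6: f(6) = 323.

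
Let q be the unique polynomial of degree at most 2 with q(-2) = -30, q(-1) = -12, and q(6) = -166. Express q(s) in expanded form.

q(s) = -5s^2 + 3s - 4

Write q(s) = as^2 + bs + c. Substituting each data point gives a linear system:
  4a - 2b + c = -30
  a - b + c = -12
  36a + 6b + c = -166
Solving the system yields a = -5, b = 3, c = -4.
So q(s) = -5s^2 + 3s - 4.
Check: q(6) = -166. ✓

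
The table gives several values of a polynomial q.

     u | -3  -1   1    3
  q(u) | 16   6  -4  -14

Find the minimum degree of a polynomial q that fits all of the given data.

Forward differences of the values at u = -3, -1, 1, 3:
  q  : 16  6  -4  -14
  Δ  : -10  -10  -10
  Δ^2: 0  0
  Δ^3: 0
The first differences are constant (-10) and nonzero, while all higher differences vanish, so the minimal degree is 1.

1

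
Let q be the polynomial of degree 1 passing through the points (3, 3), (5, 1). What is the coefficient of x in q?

Write q(x) = ax + b. Substituting each data point gives a linear system:
  3a + b = 3
  5a + b = 1
Solving the system yields a = -1, b = 6.
So q(x) = -x + 6.
The leading coefficient is -1.

-1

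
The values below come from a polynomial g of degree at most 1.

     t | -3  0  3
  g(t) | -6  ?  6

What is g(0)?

0

On equispaced nodes a degree-1 polynomial has vanishing second forward difference, so
  g(-3) - 2·g(0) + g(3) = 0.
Substituting the known values and solving for g(0):
  -2·g(0) = 0
  g(0) = 0.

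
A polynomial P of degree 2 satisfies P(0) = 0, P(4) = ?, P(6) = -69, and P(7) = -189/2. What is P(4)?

The 3 known points determine the degree-2 polynomial uniquely.
Write P(t) = at^2 + bt + c. Substituting each data point gives a linear system:
  c = 0
  36a + 6b + c = -69
  49a + 7b + c = -189/2
Solving the system yields a = -2, b = 1/2, c = 0.
So P(t) = -2t^2 + (1/2)t.
Then P(4) = -30.

-30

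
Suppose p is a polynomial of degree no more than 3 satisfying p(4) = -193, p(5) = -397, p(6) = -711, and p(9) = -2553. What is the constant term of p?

3

Write p(s) = as^3 + bs^2 + cs + d. Substituting each data point gives a linear system:
  64a + 16b + 4c + d = -193
  125a + 25b + 5c + d = -397
  216a + 36b + 6c + d = -711
  729a + 81b + 9c + d = -2553
Solving the system yields a = -4, b = 5, c = -5, d = 3.
So p(s) = -4s^3 + 5s^2 - 5s + 3.
The constant term is 3.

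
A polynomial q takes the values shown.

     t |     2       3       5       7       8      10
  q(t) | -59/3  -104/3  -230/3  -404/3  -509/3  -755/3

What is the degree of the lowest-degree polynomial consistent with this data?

2

Divided differences on the nodes 2, 3, 5, 7, 8, 10:
  order 0: -59/3  -104/3  -230/3  -404/3  -509/3  -755/3
  order 1: -15  -21  -29  -35  -41
  order 2: -2  -2  -2  -2
  order 3: 0  0  0
  order 4: 0  0
  order 5: 0
The order-2 divided differences are all -2 (nonzero) and every higher order vanishes, so the data lies on a polynomial of degree exactly 2.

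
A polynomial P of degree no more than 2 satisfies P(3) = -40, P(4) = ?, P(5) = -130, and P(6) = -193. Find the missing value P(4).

The 3 known points determine the degree-2 polynomial uniquely.
Write P(x) = ax^2 + bx + c. Substituting each data point gives a linear system:
  9a + 3b + c = -40
  25a + 5b + c = -130
  36a + 6b + c = -193
Solving the system yields a = -6, b = 3, c = 5.
So P(x) = -6x^2 + 3x + 5.
Then P(4) = -79.

-79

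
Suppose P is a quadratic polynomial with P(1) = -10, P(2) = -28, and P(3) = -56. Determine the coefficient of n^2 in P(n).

-5

Write P(n) = an^2 + bn + c. Substituting each data point gives a linear system:
  a + b + c = -10
  4a + 2b + c = -28
  9a + 3b + c = -56
Solving the system yields a = -5, b = -3, c = -2.
So P(n) = -5n² - 3n - 2.
The leading coefficient is -5.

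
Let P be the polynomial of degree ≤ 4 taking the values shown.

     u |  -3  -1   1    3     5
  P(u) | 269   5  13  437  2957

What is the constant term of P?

2

Write P(u) = au^4 + bu^3 + cu^2 + du + e. Substituting each data point gives a linear system:
  81a - 27b + 9c - 3d + e = 269
  a - b + c - d + e = 5
  a + b + c + d + e = 13
  81a + 27b + 9c + 3d + e = 437
  625a + 125b + 25c + 5d + e = 2957
Solving the system yields a = 4, b = 3, c = 3, d = 1, e = 2.
So P(u) = 4u⁴ + 3u³ + 3u² + u + 2.
The constant term is 2.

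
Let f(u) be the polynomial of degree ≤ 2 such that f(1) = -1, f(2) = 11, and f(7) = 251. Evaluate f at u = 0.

-1

Using the Lagrange interpolation formula with nodes 1, 2, 7:
  L_0(u) = (u - 2)(u - 7) / 6
  L_1(u) = (u - 1)(u - 7) / -5
  L_2(u) = (u - 1)(u - 2) / 30
Then f(u) = -1·L_0(u) + 11·L_1(u) + 251·L_2(u).
Expanding and collecting terms gives f(u) = 6u² - 6u - 1.
Evaluating at u = 0: f(0) = -1.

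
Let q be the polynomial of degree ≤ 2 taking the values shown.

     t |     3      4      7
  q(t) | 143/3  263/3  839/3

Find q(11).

2111/3

Using the Lagrange interpolation formula with nodes 3, 4, 7:
  L_0(t) = (t - 4)(t - 7) / 4
  L_1(t) = (t - 3)(t - 7) / -3
  L_2(t) = (t - 3)(t - 4) / 12
Then q(t) = 143/3·L_0(t) + 263/3·L_1(t) + 839/3·L_2(t).
Expanding and collecting terms gives q(t) = 6t^2 - 2t - 1/3.
Evaluating at t = 11: q(11) = 2111/3.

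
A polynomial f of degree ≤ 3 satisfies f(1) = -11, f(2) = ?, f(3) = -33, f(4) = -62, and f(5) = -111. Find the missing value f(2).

-18

The 4 known points determine the degree-3 polynomial uniquely.
Write f(t) = at^3 + bt^2 + ct + d. Substituting each data point gives a linear system:
  a + b + c + d = -11
  27a + 9b + 3c + d = -33
  64a + 16b + 4c + d = -62
  125a + 25b + 5c + d = -111
Solving the system yields a = -1, b = 2, c = -6, d = -6.
So f(t) = -t³ + 2t² - 6t - 6.
Then f(2) = -18.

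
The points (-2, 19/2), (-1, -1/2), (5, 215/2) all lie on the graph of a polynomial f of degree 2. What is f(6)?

Write f(x) = ax^2 + bx + c. Substituting each data point gives a linear system:
  4a - 2b + c = 19/2
  a - b + c = -1/2
  25a + 5b + c = 215/2
Solving the system yields a = 4, b = 2, c = -5/2.
So f(x) = 4x^2 + 2x - 5/2.
Then f(6) = 307/2.

307/2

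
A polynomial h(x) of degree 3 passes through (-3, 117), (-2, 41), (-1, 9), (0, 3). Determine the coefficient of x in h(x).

1

Write h(x) = ax^3 + bx^2 + cx + d. Substituting each data point gives a linear system:
  -27a + 9b - 3c + d = 117
  -8a + 4b - 2c + d = 41
  -a + b - c + d = 9
  d = 3
Solving the system yields a = -3, b = 4, c = 1, d = 3.
So h(x) = -3x³ + 4x² + x + 3.
The coefficient of x is 1.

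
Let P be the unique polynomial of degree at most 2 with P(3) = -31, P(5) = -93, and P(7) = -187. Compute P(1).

Write P(n) = an^2 + bn + c. Substituting each data point gives a linear system:
  9a + 3b + c = -31
  25a + 5b + c = -93
  49a + 7b + c = -187
Solving the system yields a = -4, b = 1, c = 2.
So P(n) = -4n^2 + n + 2.
Then P(1) = -1.

-1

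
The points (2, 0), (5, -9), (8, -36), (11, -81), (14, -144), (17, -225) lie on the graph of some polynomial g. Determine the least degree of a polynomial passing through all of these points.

2

Forward differences of the values at u = 2, 5, 8, 11, 14, 17:
  g  : 0  -9  -36  -81  -144  -225
  Δ  : -9  -27  -45  -63  -81
  Δ^2: -18  -18  -18  -18
  Δ^3: 0  0  0
  Δ^4: 0  0
  Δ^5: 0
The second differences are constant (-18) and nonzero, while all higher differences vanish, so the minimal degree is 2.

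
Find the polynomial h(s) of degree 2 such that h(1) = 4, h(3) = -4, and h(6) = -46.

h(s) = -2s^2 + 4s + 2

Using the Lagrange interpolation formula with nodes 1, 3, 6:
  L_0(s) = (s - 3)(s - 6) / 10
  L_1(s) = (s - 1)(s - 6) / -6
  L_2(s) = (s - 1)(s - 3) / 15
Then h(s) = 4·L_0(s) - 4·L_1(s) - 46·L_2(s).
Expanding and collecting terms gives h(s) = -2s^2 + 4s + 2.
Check: h(6) = -46. ✓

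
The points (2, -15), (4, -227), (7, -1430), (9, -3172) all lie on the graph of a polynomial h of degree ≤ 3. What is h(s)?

h(s) = -5s^3 + 6s^2 - 2s + 5

Using the Lagrange interpolation formula with nodes 2, 4, 7, 9:
  L_0(s) = (s - 4)(s - 7)(s - 9) / -70
  L_1(s) = (s - 2)(s - 7)(s - 9) / 30
  L_2(s) = (s - 2)(s - 4)(s - 9) / -30
  L_3(s) = (s - 2)(s - 4)(s - 7) / 70
Then h(s) = -15·L_0(s) - 227·L_1(s) - 1430·L_2(s) - 3172·L_3(s).
Expanding and collecting terms gives h(s) = -5s^3 + 6s^2 - 2s + 5.
Check: h(9) = -3172. ✓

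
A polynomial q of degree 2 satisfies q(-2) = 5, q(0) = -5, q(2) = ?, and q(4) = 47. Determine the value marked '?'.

9

The 3 known points determine the degree-2 polynomial uniquely.
Write q(t) = at^2 + bt + c. Substituting each data point gives a linear system:
  4a - 2b + c = 5
  c = -5
  16a + 4b + c = 47
Solving the system yields a = 3, b = 1, c = -5.
So q(t) = 3t^2 + t - 5.
Then q(2) = 9.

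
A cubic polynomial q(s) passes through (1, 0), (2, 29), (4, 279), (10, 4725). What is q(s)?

Write q(s) = as^3 + bs^2 + cs + d. Substituting each data point gives a linear system:
  a + b + c + d = 0
  8a + 4b + 2c + d = 29
  64a + 16b + 4c + d = 279
  1000a + 100b + 10c + d = 4725
Solving the system yields a = 5, b = -3, c = 3, d = -5.
So q(s) = 5s³ - 3s² + 3s - 5.
Check: q(10) = 4725. ✓

q(s) = 5s^3 - 3s^2 + 3s - 5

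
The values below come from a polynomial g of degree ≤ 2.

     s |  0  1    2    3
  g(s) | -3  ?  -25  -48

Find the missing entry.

-10

On equispaced nodes a degree-2 polynomial has vanishing third forward difference, so
  - g(0) + 3·g(1) - 3·g(2) + g(3) = 0.
Substituting the known values and solving for g(1):
  3·g(1) = -30
  g(1) = -10.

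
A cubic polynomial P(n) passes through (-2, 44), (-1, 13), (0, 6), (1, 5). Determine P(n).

Using the Lagrange interpolation formula with nodes -2, -1, 0, 1:
  L_0(n) = (n + 1)n(n - 1) / -6
  L_1(n) = (n + 2)n(n - 1) / 2
  L_2(n) = (n + 2)(n + 1)(n - 1) / -2
  L_3(n) = (n + 2)(n + 1)n / 6
Then P(n) = 44·L_0(n) + 13·L_1(n) + 6·L_2(n) + 5·L_3(n).
Expanding and collecting terms gives P(n) = -3n³ + 3n² - n + 6.
Check: P(0) = 6. ✓

P(n) = -3n^3 + 3n^2 - n + 6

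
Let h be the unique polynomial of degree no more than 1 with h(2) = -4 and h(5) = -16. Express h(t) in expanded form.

Write h(t) = at + b. Substituting each data point gives a linear system:
  2a + b = -4
  5a + b = -16
Solving the system yields a = -4, b = 4.
So h(t) = -4t + 4.
Check: h(2) = -4. ✓

h(t) = -4t + 4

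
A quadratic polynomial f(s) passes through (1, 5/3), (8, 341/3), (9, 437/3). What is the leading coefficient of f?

2

Write f(s) = as^2 + bs + c. Substituting each data point gives a linear system:
  a + b + c = 5/3
  64a + 8b + c = 341/3
  81a + 9b + c = 437/3
Solving the system yields a = 2, b = -2, c = 5/3.
So f(s) = 2s^2 - 2s + 5/3.
The leading coefficient is 2.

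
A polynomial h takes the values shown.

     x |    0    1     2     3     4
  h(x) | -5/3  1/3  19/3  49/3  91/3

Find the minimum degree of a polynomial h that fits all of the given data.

Forward differences of the values at x = 0, 1, 2, 3, 4:
  h  : -5/3  1/3  19/3  49/3  91/3
  Δ  : 2  6  10  14
  Δ^2: 4  4  4
  Δ^3: 0  0
  Δ^4: 0
The second differences are constant (4) and nonzero, while all higher differences vanish, so the minimal degree is 2.

2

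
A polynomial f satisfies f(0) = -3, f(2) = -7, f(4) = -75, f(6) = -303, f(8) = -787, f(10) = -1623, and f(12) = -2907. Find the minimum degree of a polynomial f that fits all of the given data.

Forward differences of the values at t = 0, 2, 4, 6, 8, 10, 12:
  f  : -3  -7  -75  -303  -787  -1623  -2907
  Δ  : -4  -68  -228  -484  -836  -1284
  Δ^2: -64  -160  -256  -352  -448
  Δ^3: -96  -96  -96  -96
  Δ^4: 0  0  0
  Δ^5: 0  0
  Δ^6: 0
The third differences are constant (-96) and nonzero, while all higher differences vanish, so the minimal degree is 3.

3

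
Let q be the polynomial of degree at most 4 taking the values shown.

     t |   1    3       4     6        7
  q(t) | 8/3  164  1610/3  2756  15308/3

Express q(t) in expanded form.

q(t) = 2t^4 + (5/3)t^3 - 6t^2 + 3t + 2

Write q(t) = at^4 + bt^3 + ct^2 + dt + e. Substituting each data point gives a linear system:
  a + b + c + d + e = 8/3
  81a + 27b + 9c + 3d + e = 164
  256a + 64b + 16c + 4d + e = 1610/3
  1296a + 216b + 36c + 6d + e = 2756
  2401a + 343b + 49c + 7d + e = 15308/3
Solving the system yields a = 2, b = 5/3, c = -6, d = 3, e = 2.
So q(t) = 2t⁴ + (5/3)t³ - 6t² + 3t + 2.
Check: q(7) = 15308/3. ✓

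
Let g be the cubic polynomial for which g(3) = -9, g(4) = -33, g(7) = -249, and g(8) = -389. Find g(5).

-77

Write g(x) = ax^3 + bx^2 + cx + d. Substituting each data point gives a linear system:
  27a + 9b + 3c + d = -9
  64a + 16b + 4c + d = -33
  343a + 49b + 7c + d = -249
  512a + 64b + 8c + d = -389
Solving the system yields a = -1, b = 2, c = -1, d = 3.
So g(x) = -x^3 + 2x^2 - x + 3.
Then g(5) = -77.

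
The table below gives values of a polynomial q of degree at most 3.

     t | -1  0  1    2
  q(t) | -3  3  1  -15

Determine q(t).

Write q(t) = at^3 + bt^2 + ct + d. Substituting each data point gives a linear system:
  -a + b - c + d = -3
  d = 3
  a + b + c + d = 1
  8a + 4b + 2c + d = -15
Solving the system yields a = -1, b = -4, c = 3, d = 3.
So q(t) = -t^3 - 4t^2 + 3t + 3.
Check: q(2) = -15. ✓

q(t) = -t^3 - 4t^2 + 3t + 3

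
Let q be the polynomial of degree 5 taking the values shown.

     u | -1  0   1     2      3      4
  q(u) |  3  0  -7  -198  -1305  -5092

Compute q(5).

Using the Lagrange interpolation formula with nodes -1, 0, 1, 2, 3, 4:
  L_0(u) = u(u - 1)(u - 2)(u - 3)(u - 4) / -120
  L_1(u) = (u + 1)(u - 1)(u - 2)(u - 3)(u - 4) / 24
  L_2(u) = (u + 1)u(u - 2)(u - 3)(u - 4) / -12
  L_3(u) = (u + 1)u(u - 1)(u - 3)(u - 4) / 12
  L_4(u) = (u + 1)u(u - 1)(u - 2)(u - 4) / -24
  L_5(u) = (u + 1)u(u - 1)(u - 2)(u - 3) / 120
Then q(u) = 3·L_0(u) + 0·L_1(u) - 7·L_2(u) - 198·L_3(u) - 1305·L_4(u) - 5092·L_5(u).
Expanding and collecting terms gives q(u) = -4u^5 - 3u^4 - 4u^3 + u^2 + 3u.
Evaluating at u = 5: q(5) = -14835.

-14835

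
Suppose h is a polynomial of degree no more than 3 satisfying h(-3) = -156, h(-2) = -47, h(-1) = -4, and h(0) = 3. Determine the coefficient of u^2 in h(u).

-3

Write h(u) = au^3 + bu^2 + cu + d. Substituting each data point gives a linear system:
  -27a + 9b - 3c + d = -156
  -8a + 4b - 2c + d = -47
  -a + b - c + d = -4
  d = 3
Solving the system yields a = 5, b = -3, c = -1, d = 3.
So h(u) = 5u^3 - 3u^2 - u + 3.
The coefficient of u^2 is -3.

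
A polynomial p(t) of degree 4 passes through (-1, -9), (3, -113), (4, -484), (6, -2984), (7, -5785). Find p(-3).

-365

Using the Lagrange interpolation formula with nodes -1, 3, 4, 6, 7:
  L_0(t) = (t - 3)(t - 4)(t - 6)(t - 7) / 1120
  L_1(t) = (t + 1)(t - 4)(t - 6)(t - 7) / -48
  L_2(t) = (t + 1)(t - 3)(t - 6)(t - 7) / 30
  L_3(t) = (t + 1)(t - 3)(t - 4)(t - 7) / -42
  L_4(t) = (t + 1)(t - 3)(t - 4)(t - 6) / 96
Then p(t) = -9·L_0(t) - 113·L_1(t) - 484·L_2(t) - 2984·L_3(t) - 5785·L_4(t).
Expanding and collecting terms gives p(t) = -3t^4 + 4t^3 + 6t + 4.
Evaluating at t = -3: p(-3) = -365.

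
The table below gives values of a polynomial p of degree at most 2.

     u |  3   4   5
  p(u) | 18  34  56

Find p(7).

Write p(u) = au^2 + bu + c. Substituting each data point gives a linear system:
  9a + 3b + c = 18
  16a + 4b + c = 34
  25a + 5b + c = 56
Solving the system yields a = 3, b = -5, c = 6.
So p(u) = 3u^2 - 5u + 6.
Then p(7) = 118.

118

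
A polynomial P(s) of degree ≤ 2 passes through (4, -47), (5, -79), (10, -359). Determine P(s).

P(s) = -4s^2 + 4s + 1

Write P(s) = as^2 + bs + c. Substituting each data point gives a linear system:
  16a + 4b + c = -47
  25a + 5b + c = -79
  100a + 10b + c = -359
Solving the system yields a = -4, b = 4, c = 1.
So P(s) = -4s^2 + 4s + 1.
Check: P(10) = -359. ✓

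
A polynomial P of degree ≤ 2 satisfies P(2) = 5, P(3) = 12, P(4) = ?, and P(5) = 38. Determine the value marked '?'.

The 3 known points determine the degree-2 polynomial uniquely.
Write P(u) = au^2 + bu + c. Substituting each data point gives a linear system:
  4a + 2b + c = 5
  9a + 3b + c = 12
  25a + 5b + c = 38
Solving the system yields a = 2, b = -3, c = 3.
So P(u) = 2u² - 3u + 3.
Then P(4) = 23.

23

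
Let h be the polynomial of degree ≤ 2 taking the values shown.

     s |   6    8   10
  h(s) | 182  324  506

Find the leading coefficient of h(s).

5

Write h(s) = as^2 + bs + c. Substituting each data point gives a linear system:
  36a + 6b + c = 182
  64a + 8b + c = 324
  100a + 10b + c = 506
Solving the system yields a = 5, b = 1, c = -4.
So h(s) = 5s² + s - 4.
The leading coefficient is 5.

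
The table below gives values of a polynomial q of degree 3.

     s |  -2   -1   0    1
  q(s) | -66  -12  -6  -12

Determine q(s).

q(s) = 6s^3 - 6s^2 - 6s - 6

Write q(s) = as^3 + bs^2 + cs + d. Substituting each data point gives a linear system:
  -8a + 4b - 2c + d = -66
  -a + b - c + d = -12
  d = -6
  a + b + c + d = -12
Solving the system yields a = 6, b = -6, c = -6, d = -6.
So q(s) = 6s^3 - 6s^2 - 6s - 6.
Check: q(1) = -12. ✓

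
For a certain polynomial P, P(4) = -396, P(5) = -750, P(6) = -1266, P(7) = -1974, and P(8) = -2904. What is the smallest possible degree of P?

Forward differences of the values at t = 4, 5, 6, 7, 8:
  P  : -396  -750  -1266  -1974  -2904
  Δ  : -354  -516  -708  -930
  Δ^2: -162  -192  -222
  Δ^3: -30  -30
  Δ^4: 0
The third differences are constant (-30) and nonzero, while all higher differences vanish, so the minimal degree is 3.

3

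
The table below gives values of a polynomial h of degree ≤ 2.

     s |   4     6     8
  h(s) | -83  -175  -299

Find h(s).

Write h(s) = as^2 + bs + c. Substituting each data point gives a linear system:
  16a + 4b + c = -83
  36a + 6b + c = -175
  64a + 8b + c = -299
Solving the system yields a = -4, b = -6, c = 5.
So h(s) = -4s^2 - 6s + 5.
Check: h(6) = -175. ✓

h(s) = -4s^2 - 6s + 5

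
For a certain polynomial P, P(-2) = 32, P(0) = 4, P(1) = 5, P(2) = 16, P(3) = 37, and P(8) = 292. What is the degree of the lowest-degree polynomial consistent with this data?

Divided differences on the nodes -2, 0, 1, 2, 3, 8:
  order 0: 32  4  5  16  37  292
  order 1: -14  1  11  21  51
  order 2: 5  5  5  5
  order 3: 0  0  0
  order 4: 0  0
  order 5: 0
The order-2 divided differences are all 5 (nonzero) and every higher order vanishes, so the data lies on a polynomial of degree exactly 2.

2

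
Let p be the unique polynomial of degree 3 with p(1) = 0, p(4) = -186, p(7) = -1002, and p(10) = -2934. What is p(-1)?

Forward differences of the values at u = 1, 4, 7, 10:
  p  : 0  -186  -1002  -2934
  Δ  : -186  -816  -1932
  Δ^2: -630  -1116
  Δ^3: -486
The third differences are constant, confirming degree 3.
Interpolating (Newton forward form) and evaluating at u = -1 gives p(-1) = 14.

14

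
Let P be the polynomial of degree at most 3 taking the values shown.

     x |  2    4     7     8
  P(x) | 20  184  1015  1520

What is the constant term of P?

Write P(x) = ax^3 + bx^2 + cx + d. Substituting each data point gives a linear system:
  8a + 4b + 2c + d = 20
  64a + 16b + 4c + d = 184
  343a + 49b + 7c + d = 1015
  512a + 64b + 8c + d = 1520
Solving the system yields a = 3, b = 0, c = -2, d = 0.
So P(x) = 3x^3 - 2x.
The constant term is 0.

0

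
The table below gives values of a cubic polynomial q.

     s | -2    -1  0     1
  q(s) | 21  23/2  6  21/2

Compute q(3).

Write q(s) = as^3 + bs^2 + cs + d. Substituting each data point gives a linear system:
  -8a + 4b - 2c + d = 21
  -a + b - c + d = 23/2
  d = 6
  a + b + c + d = 21/2
Solving the system yields a = 1, b = 5, c = -3/2, d = 6.
So q(s) = s³ + 5s² - (3/2)s + 6.
Then q(3) = 147/2.

147/2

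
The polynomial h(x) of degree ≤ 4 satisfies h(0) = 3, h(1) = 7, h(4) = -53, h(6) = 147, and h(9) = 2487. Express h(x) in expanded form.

h(x) = x^4 - 6x^3 + 3x^2 + 6x + 3

Using the Lagrange interpolation formula with nodes 0, 1, 4, 6, 9:
  L_0(x) = (x - 1)(x - 4)(x - 6)(x - 9) / 216
  L_1(x) = x(x - 4)(x - 6)(x - 9) / -120
  L_2(x) = x(x - 1)(x - 6)(x - 9) / 120
  L_3(x) = x(x - 1)(x - 4)(x - 9) / -180
  L_4(x) = x(x - 1)(x - 4)(x - 6) / 1080
Then h(x) = 3·L_0(x) + 7·L_1(x) - 53·L_2(x) + 147·L_3(x) + 2487·L_4(x).
Expanding and collecting terms gives h(x) = x^4 - 6x^3 + 3x^2 + 6x + 3.
Check: h(6) = 147. ✓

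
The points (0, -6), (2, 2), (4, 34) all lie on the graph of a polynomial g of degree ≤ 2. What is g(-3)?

Using the Lagrange interpolation formula with nodes 0, 2, 4:
  L_0(s) = (s - 2)(s - 4) / 8
  L_1(s) = s(s - 4) / -4
  L_2(s) = s(s - 2) / 8
Then g(s) = -6·L_0(s) + 2·L_1(s) + 34·L_2(s).
Expanding and collecting terms gives g(s) = 3s^2 - 2s - 6.
Evaluating at s = -3: g(-3) = 27.

27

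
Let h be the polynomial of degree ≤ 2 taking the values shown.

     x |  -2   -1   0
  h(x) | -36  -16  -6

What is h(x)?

h(x) = -5x^2 + 5x - 6

Write h(x) = ax^2 + bx + c. Substituting each data point gives a linear system:
  4a - 2b + c = -36
  a - b + c = -16
  c = -6
Solving the system yields a = -5, b = 5, c = -6.
So h(x) = -5x^2 + 5x - 6.
Check: h(-1) = -16. ✓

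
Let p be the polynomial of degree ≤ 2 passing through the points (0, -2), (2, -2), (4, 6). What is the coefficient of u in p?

-2

Write p(u) = au^2 + bu + c. Substituting each data point gives a linear system:
  c = -2
  4a + 2b + c = -2
  16a + 4b + c = 6
Solving the system yields a = 1, b = -2, c = -2.
So p(u) = u^2 - 2u - 2.
The coefficient of u is -2.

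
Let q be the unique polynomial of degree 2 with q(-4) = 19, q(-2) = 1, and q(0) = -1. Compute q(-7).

76

Using the Lagrange interpolation formula with nodes -4, -2, 0:
  L_0(t) = (t + 2)t / 8
  L_1(t) = (t + 4)t / -4
  L_2(t) = (t + 4)(t + 2) / 8
Then q(t) = 19·L_0(t) + 1·L_1(t) - 1·L_2(t).
Expanding and collecting terms gives q(t) = 2t^2 + 3t - 1.
Evaluating at t = -7: q(-7) = 76.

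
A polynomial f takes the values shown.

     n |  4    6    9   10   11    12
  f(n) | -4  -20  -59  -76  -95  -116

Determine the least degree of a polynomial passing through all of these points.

2

Divided differences on the nodes 4, 6, 9, 10, 11, 12:
  order 0: -4  -20  -59  -76  -95  -116
  order 1: -8  -13  -17  -19  -21
  order 2: -1  -1  -1  -1
  order 3: 0  0  0
  order 4: 0  0
  order 5: 0
The order-2 divided differences are all -1 (nonzero) and every higher order vanishes, so the data lies on a polynomial of degree exactly 2.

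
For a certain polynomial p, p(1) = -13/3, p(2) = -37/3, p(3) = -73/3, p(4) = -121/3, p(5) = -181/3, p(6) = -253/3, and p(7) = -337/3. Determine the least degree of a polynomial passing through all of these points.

2

Forward differences of the values at x = 1, 2, 3, 4, 5, 6, 7:
  p  : -13/3  -37/3  -73/3  -121/3  -181/3  -253/3  -337/3
  Δ  : -8  -12  -16  -20  -24  -28
  Δ^2: -4  -4  -4  -4  -4
  Δ^3: 0  0  0  0
  Δ^4: 0  0  0
  Δ^5: 0  0
  Δ^6: 0
The second differences are constant (-4) and nonzero, while all higher differences vanish, so the minimal degree is 2.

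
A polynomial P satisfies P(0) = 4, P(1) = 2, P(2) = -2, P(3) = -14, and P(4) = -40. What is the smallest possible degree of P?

Forward differences of the values at x = 0, 1, 2, 3, 4:
  P  : 4  2  -2  -14  -40
  Δ  : -2  -4  -12  -26
  Δ^2: -2  -8  -14
  Δ^3: -6  -6
  Δ^4: 0
The third differences are constant (-6) and nonzero, while all higher differences vanish, so the minimal degree is 3.

3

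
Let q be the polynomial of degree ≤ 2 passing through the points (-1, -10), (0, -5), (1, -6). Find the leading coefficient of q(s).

Write q(s) = as^2 + bs + c. Substituting each data point gives a linear system:
  a - b + c = -10
  c = -5
  a + b + c = -6
Solving the system yields a = -3, b = 2, c = -5.
So q(s) = -3s² + 2s - 5.
The leading coefficient is -3.

-3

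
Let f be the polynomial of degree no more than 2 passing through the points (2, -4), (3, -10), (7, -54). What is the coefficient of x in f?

-1

Write f(x) = ax^2 + bx + c. Substituting each data point gives a linear system:
  4a + 2b + c = -4
  9a + 3b + c = -10
  49a + 7b + c = -54
Solving the system yields a = -1, b = -1, c = 2.
So f(x) = -x^2 - x + 2.
The coefficient of x is -1.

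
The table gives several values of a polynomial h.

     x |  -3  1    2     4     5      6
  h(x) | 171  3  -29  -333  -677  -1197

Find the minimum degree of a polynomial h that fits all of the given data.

Divided differences on the nodes -3, 1, 2, 4, 5, 6:
  order 0: 171  3  -29  -333  -677  -1197
  order 1: -42  -32  -152  -344  -520
  order 2: 2  -40  -64  -88
  order 3: -6  -6  -6
  order 4: 0  0
  order 5: 0
The order-3 divided differences are all -6 (nonzero) and every higher order vanishes, so the data lies on a polynomial of degree exactly 3.

3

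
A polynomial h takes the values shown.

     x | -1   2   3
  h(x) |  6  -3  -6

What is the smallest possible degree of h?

1

Divided differences on the nodes -1, 2, 3:
  order 0: 6  -3  -6
  order 1: -3  -3
  order 2: 0
The order-1 divided differences are all -3 (nonzero) and every higher order vanishes, so the data lies on a polynomial of degree exactly 1.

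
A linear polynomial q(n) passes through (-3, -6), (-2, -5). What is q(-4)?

-7

Using the Lagrange interpolation formula with nodes -3, -2:
  L_0(n) = (n + 2) / -1
  L_1(n) = (n + 3) / 1
Then q(n) = -6·L_0(n) - 5·L_1(n).
Expanding and collecting terms gives q(n) = n - 3.
Evaluating at n = -4: q(-4) = -7.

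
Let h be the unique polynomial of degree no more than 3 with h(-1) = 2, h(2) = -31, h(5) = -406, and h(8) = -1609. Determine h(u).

Write h(u) = au^3 + bu^2 + cu + d. Substituting each data point gives a linear system:
  -a + b - c + d = 2
  8a + 4b + 2c + d = -31
  125a + 25b + 5c + d = -406
  512a + 64b + 8c + d = -1609
Solving the system yields a = -3, b = -1, c = -1, d = -1.
So h(u) = -3u^3 - u^2 - u - 1.
Check: h(5) = -406. ✓

h(u) = -3u^3 - u^2 - u - 1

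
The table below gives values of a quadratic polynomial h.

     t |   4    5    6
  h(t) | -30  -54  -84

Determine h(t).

Write h(t) = at^2 + bt + c. Substituting each data point gives a linear system:
  16a + 4b + c = -30
  25a + 5b + c = -54
  36a + 6b + c = -84
Solving the system yields a = -3, b = 3, c = 6.
So h(t) = -3t^2 + 3t + 6.
Check: h(6) = -84. ✓

h(t) = -3t^2 + 3t + 6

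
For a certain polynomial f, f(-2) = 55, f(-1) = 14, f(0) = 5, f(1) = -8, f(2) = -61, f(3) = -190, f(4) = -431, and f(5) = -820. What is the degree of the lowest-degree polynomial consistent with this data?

3

Forward differences of the values at n = -2, -1, 0, 1, 2, 3, 4, 5:
  f  : 55  14  5  -8  -61  -190  -431  -820
  Δ  : -41  -9  -13  -53  -129  -241  -389
  Δ^2: 32  -4  -40  -76  -112  -148
  Δ^3: -36  -36  -36  -36  -36
  Δ^4: 0  0  0  0
  Δ^5: 0  0  0
  Δ^6: 0  0
  Δ^7: 0
The third differences are constant (-36) and nonzero, while all higher differences vanish, so the minimal degree is 3.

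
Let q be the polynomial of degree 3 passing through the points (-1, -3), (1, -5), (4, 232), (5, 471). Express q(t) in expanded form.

q(t) = 4t^3 - 5t - 4

Using the Lagrange interpolation formula with nodes -1, 1, 4, 5:
  L_0(t) = (t - 1)(t - 4)(t - 5) / -60
  L_1(t) = (t + 1)(t - 4)(t - 5) / 24
  L_2(t) = (t + 1)(t - 1)(t - 5) / -15
  L_3(t) = (t + 1)(t - 1)(t - 4) / 24
Then q(t) = -3·L_0(t) - 5·L_1(t) + 232·L_2(t) + 471·L_3(t).
Expanding and collecting terms gives q(t) = 4t³ - 5t - 4.
Check: q(-1) = -3. ✓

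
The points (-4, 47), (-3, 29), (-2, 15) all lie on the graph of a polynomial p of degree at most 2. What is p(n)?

Write p(n) = an^2 + bn + c. Substituting each data point gives a linear system:
  16a - 4b + c = 47
  9a - 3b + c = 29
  4a - 2b + c = 15
Solving the system yields a = 2, b = -4, c = -1.
So p(n) = 2n² - 4n - 1.
Check: p(-3) = 29. ✓

p(n) = 2n^2 - 4n - 1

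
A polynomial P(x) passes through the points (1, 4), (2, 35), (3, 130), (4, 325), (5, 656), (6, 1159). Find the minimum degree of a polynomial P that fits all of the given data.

Forward differences of the values at x = 1, 2, 3, 4, 5, 6:
  P  : 4  35  130  325  656  1159
  Δ  : 31  95  195  331  503
  Δ^2: 64  100  136  172
  Δ^3: 36  36  36
  Δ^4: 0  0
  Δ^5: 0
The third differences are constant (36) and nonzero, while all higher differences vanish, so the minimal degree is 3.

3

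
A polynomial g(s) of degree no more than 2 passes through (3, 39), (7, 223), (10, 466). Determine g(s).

g(s) = 5s^2 - 4s + 6

Write g(s) = as^2 + bs + c. Substituting each data point gives a linear system:
  9a + 3b + c = 39
  49a + 7b + c = 223
  100a + 10b + c = 466
Solving the system yields a = 5, b = -4, c = 6.
So g(s) = 5s² - 4s + 6.
Check: g(3) = 39. ✓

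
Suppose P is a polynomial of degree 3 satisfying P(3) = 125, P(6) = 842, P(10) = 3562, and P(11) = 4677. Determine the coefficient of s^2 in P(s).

6

Write P(s) = as^3 + bs^2 + cs + d. Substituting each data point gives a linear system:
  27a + 9b + 3c + d = 125
  216a + 36b + 6c + d = 842
  1000a + 100b + 10c + d = 3562
  1331a + 121b + 11c + d = 4677
Solving the system yields a = 3, b = 6, c = -4, d = 2.
So P(s) = 3s³ + 6s² - 4s + 2.
The coefficient of s^2 is 6.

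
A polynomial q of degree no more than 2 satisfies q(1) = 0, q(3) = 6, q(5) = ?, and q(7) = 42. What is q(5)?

On equispaced nodes a degree-2 polynomial has vanishing third forward difference, so
  - q(1) + 3·q(3) - 3·q(5) + q(7) = 0.
Substituting the known values and solving for q(5):
  -3·q(5) = -60
  q(5) = 20.

20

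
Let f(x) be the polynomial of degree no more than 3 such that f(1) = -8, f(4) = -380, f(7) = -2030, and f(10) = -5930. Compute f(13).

-13052

Forward differences of the values at x = 1, 4, 7, 10:
  f  : -8  -380  -2030  -5930
  Δ  : -372  -1650  -3900
  Δ^2: -1278  -2250
  Δ^3: -972
The third differences are constant, confirming degree 3.
Interpolating (Newton forward form) and evaluating at x = 13 gives f(13) = -13052.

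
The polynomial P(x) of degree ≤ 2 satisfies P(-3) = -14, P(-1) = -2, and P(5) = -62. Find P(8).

Using the Lagrange interpolation formula with nodes -3, -1, 5:
  L_0(x) = (x + 1)(x - 5) / 16
  L_1(x) = (x + 3)(x - 5) / -12
  L_2(x) = (x + 3)(x + 1) / 48
Then P(x) = -14·L_0(x) - 2·L_1(x) - 62·L_2(x).
Expanding and collecting terms gives P(x) = -2x^2 - 2x - 2.
Evaluating at x = 8: P(8) = -146.

-146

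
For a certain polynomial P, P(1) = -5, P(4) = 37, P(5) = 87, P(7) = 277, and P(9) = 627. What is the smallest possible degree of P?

3

Divided differences on the nodes 1, 4, 5, 7, 9:
  order 0: -5  37  87  277  627
  order 1: 14  50  95  175
  order 2: 9  15  20
  order 3: 1  1
  order 4: 0
The order-3 divided differences are all 1 (nonzero) and every higher order vanishes, so the data lies on a polynomial of degree exactly 3.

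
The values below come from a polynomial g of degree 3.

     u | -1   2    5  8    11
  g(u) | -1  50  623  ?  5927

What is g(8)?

The 4 known points determine the degree-3 polynomial uniquely.
Write g(u) = au^3 + bu^2 + cu + d. Substituting each data point gives a linear system:
  -a + b - c + d = -1
  8a + 4b + 2c + d = 50
  125a + 25b + 5c + d = 623
  1331a + 121b + 11c + d = 5927
Solving the system yields a = 4, b = 5, c = 0, d = -2.
So g(u) = 4u^3 + 5u^2 - 2.
Then g(8) = 2366.

2366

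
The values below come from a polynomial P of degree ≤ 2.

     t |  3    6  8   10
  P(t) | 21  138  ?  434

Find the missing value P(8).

266

The 3 known points determine the degree-2 polynomial uniquely.
Write P(t) = at^2 + bt + c. Substituting each data point gives a linear system:
  9a + 3b + c = 21
  36a + 6b + c = 138
  100a + 10b + c = 434
Solving the system yields a = 5, b = -6, c = -6.
So P(t) = 5t^2 - 6t - 6.
Then P(8) = 266.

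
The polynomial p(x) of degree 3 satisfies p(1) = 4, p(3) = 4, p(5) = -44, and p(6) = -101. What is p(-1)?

Write p(x) = ax^3 + bx^2 + cx + d. Substituting each data point gives a linear system:
  a + b + c + d = 4
  27a + 9b + 3c + d = 4
  125a + 25b + 5c + d = -44
  216a + 36b + 6c + d = -101
Solving the system yields a = -1, b = 3, c = 1, d = 1.
So p(x) = -x^3 + 3x^2 + x + 1.
Then p(-1) = 4.

4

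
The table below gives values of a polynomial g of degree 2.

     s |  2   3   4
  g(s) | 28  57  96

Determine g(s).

Write g(s) = as^2 + bs + c. Substituting each data point gives a linear system:
  4a + 2b + c = 28
  9a + 3b + c = 57
  16a + 4b + c = 96
Solving the system yields a = 5, b = 4, c = 0.
So g(s) = 5s^2 + 4s.
Check: g(3) = 57. ✓

g(s) = 5s^2 + 4s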